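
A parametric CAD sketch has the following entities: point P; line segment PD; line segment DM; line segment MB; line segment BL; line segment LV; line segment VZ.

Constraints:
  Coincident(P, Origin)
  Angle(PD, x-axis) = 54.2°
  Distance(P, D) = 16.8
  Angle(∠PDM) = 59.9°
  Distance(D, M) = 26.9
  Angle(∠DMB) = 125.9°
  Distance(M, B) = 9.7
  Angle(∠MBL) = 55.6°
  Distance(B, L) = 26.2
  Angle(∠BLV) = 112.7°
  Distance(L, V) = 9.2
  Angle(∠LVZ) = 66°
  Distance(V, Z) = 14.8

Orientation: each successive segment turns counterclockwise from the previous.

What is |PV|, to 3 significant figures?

15.5

P is at the origin; PD runs at 54.2° with length 16.8, so D = (9.83, 13.6). ∠PDM = 59.9° gives DM at 174° from the x-axis; with |DM| = 26.9, M = (-16.9, 16.3). ∠DMB = 125.9° gives MB at -132° from the x-axis; with |MB| = 9.7, B = (-23.4, 9.04). ∠MBL = 55.6° gives BL at -7.20° from the x-axis; with |BL| = 26.2, L = (2.61, 5.76). ∠BLV = 112.7° gives LV at 60.1° from the x-axis; with |LV| = 9.2, V = (7.20, 13.7). Then |PV| = |V − P| = 15.5.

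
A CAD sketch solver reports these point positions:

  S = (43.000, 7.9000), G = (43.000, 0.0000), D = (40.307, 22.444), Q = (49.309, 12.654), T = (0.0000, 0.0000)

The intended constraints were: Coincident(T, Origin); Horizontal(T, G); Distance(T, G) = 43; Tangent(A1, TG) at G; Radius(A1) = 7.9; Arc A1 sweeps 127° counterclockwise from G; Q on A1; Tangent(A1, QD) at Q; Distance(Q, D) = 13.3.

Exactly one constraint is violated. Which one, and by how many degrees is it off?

Tangent(A1, QD) at Q — off by 5.60°.

T = (0.00, 0.00) ✓; T.y = 0.00, G.y = 0.00 ✓; |TG| = 43.00 ✓; ∠(SG, GT) = 90.00° ✓; |SG| = 7.900 ✓; bearing(S→Q) − bearing(S→G) = 127.0° ✓; |SQ| = 7.900 ✓; ∠(SQ, QD) = 84.40° ✗; |QD| = 13.30 ✓.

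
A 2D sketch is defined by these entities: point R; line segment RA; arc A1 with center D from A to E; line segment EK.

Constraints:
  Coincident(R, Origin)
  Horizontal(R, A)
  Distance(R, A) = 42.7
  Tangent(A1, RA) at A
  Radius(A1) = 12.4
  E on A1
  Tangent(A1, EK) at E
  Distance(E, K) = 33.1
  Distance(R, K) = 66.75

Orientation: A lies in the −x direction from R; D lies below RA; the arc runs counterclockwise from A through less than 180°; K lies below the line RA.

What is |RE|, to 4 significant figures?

56.85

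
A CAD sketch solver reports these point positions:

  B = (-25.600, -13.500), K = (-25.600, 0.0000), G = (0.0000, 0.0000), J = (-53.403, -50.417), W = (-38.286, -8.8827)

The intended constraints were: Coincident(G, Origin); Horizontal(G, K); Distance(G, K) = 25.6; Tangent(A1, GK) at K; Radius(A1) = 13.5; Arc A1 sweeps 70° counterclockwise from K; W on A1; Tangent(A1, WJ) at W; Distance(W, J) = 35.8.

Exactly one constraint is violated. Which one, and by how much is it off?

Distance(W, J) = 35.8 — off by 8.40.

G = (0.00, 0.00) ✓; G.y = 0.00, K.y = 0.00 ✓; |GK| = 25.60 ✓; ∠(BK, KG) = 90.00° ✓; |BK| = 13.50 ✓; bearing(B→W) − bearing(B→K) = 70.00° ✓; |BW| = 13.50 ✓; ∠(BW, WJ) = 90.00° ✓; |WJ| = 44.20 ✗.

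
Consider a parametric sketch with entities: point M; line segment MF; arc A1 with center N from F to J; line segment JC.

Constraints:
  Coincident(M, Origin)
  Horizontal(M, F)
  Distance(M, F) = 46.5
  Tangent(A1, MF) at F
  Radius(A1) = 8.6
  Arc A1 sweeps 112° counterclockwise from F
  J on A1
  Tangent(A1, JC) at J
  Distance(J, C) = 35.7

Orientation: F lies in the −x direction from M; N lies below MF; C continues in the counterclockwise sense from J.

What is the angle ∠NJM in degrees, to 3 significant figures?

9.76°

M is at the origin; M and F share the same y with |MF| = 46.5 and F on the −x side, so F = (-46.5, 0.00). Since A1 is tangent to MF there, NF ⟂ MF, so N = F + (0, -8.6) = (-46.5, -8.60). On A1, F sits at bearing 90° from N; a 112° counterclockwise sweep puts J at bearing 202°, so J = N + 8.6·(cos 202°, sin 202°) = (-54.5, -11.8). Then cos ∠NJM = JN·JM / (|JN||JM|), giving 9.76°.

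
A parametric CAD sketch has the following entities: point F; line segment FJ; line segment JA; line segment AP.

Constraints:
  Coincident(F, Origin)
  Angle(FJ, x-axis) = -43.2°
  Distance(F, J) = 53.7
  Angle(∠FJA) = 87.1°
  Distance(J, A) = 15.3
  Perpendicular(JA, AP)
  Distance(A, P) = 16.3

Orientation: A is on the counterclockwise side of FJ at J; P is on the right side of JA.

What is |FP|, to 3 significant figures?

71.1

F is at the origin; FJ runs at -43.2° with length 53.7, so J = 53.7·(cos -43.2°, sin -43.2°) = (39.1, -36.8). ∠FJA = 87.1°, so JA runs at -43.2° + (180° − 87.1°) = 49.7° from the x-axis; with |JA| = 15.3, A = J + 15.3·(cos 49.7°, sin 49.7°) = (49.0, -25.1). JA is perpendicular to AP; with |AP| = 16.3 on the right of JA, P = A + 16.3·(0.763, -0.647) = (61.5, -35.6). Then |FP| = |P − F| = 71.1.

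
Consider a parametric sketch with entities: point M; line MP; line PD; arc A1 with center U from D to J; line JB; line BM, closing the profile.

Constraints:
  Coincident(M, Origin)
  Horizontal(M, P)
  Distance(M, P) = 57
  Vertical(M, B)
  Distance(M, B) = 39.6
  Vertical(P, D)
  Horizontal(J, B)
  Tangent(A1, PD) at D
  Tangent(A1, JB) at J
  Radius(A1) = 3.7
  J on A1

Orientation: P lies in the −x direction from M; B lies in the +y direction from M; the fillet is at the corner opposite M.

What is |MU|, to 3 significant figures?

64.3

M is at the origin; MP is horizontal with |MP| = 57.0 and P on the −x side, so P = (-57.0, 0.00). MB is vertical with |MB| = 39.6 and B on the +y side, so B = (0.00, 39.6). The virtual corner opposite M is at (-57.0, 39.6). A1 meets PD tangentially, so UD is at right angles to PD and the tangent condition forces UJ to be normal to JB, with radius 3.7, so the center U sits 3.7 in from both sides at U = (-53.3, 35.9). Then |MU| = |U − M| = 64.3.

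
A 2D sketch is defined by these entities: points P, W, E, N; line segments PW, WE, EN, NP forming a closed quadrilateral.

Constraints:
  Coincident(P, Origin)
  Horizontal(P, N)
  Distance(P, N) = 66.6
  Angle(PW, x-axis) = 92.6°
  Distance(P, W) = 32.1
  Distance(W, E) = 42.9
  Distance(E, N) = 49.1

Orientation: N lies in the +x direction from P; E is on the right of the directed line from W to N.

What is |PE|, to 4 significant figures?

18.95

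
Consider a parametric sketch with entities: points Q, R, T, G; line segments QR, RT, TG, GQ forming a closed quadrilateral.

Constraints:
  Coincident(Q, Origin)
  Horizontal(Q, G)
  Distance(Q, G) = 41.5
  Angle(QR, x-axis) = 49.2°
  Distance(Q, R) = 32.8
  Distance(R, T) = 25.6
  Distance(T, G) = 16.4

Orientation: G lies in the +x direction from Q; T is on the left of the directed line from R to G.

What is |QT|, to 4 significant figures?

48.14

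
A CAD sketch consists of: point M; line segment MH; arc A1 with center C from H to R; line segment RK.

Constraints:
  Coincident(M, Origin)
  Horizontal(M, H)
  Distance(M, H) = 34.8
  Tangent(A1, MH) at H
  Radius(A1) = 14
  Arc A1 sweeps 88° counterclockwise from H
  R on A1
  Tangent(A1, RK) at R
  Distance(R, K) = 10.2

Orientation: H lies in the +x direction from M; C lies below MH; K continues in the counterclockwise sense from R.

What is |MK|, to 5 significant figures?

31.309

On A1, H sits at bearing 90° from C; an 88° counterclockwise sweep puts R at bearing 178°, so R = C + 14.0·(cos 178°, sin 178°) = (20.809, -13.511). Since A1 is tangent to RK there, CR ⟂ RK, so RK runs along (−sin 178°, cos 178°); with |RK| = 10.2, K = (20.453, -23.705). Then |MK| = |K − M| = 31.309.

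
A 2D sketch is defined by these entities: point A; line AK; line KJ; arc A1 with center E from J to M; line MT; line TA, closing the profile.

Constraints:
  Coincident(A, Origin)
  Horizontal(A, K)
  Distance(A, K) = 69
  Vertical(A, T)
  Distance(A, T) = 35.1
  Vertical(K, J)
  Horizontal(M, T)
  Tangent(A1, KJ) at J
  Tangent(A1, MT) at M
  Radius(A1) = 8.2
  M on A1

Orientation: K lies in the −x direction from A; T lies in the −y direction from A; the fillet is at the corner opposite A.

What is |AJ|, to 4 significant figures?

74.06

A is at the origin; AK is horizontal with |AK| = 69.0 and K on the −x side, so K = (-69.00, 0.000). AT is vertical with |AT| = 35.1 and T on the −y side, so T = (0.000, -35.10). The virtual corner opposite A is at (-69.00, -35.10). Tangency of A1 to KJ means the radius EJ is perpendicular to KJ and the tangent condition forces EM to be normal to MT, with radius 8.2, so the center E sits 8.2 in from both sides at E = (-60.80, -26.90). That places the tangent points at J = (-69.00, -26.90) on KJ and M = (-60.80, -35.10) on MT. Then |AJ| = |J − A| = 74.06.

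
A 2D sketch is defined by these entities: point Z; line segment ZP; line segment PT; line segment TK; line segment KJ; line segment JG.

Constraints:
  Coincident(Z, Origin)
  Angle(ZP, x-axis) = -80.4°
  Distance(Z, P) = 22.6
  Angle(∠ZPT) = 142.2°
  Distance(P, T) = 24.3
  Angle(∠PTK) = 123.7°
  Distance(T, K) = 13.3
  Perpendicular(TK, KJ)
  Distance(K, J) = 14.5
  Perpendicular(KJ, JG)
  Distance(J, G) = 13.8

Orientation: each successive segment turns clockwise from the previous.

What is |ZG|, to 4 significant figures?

30.46

TK ⟂ KJ, so KJ runs at 95.50°; with |KJ| = 14.5, J = (-22.34, -30.54). The perpendicularity gives JG at right angles to KJ, so JG runs at 5.500°; with |JG| = 13.8, G = (-8.606, -29.22). Then |ZG| = |G − Z| = 30.46.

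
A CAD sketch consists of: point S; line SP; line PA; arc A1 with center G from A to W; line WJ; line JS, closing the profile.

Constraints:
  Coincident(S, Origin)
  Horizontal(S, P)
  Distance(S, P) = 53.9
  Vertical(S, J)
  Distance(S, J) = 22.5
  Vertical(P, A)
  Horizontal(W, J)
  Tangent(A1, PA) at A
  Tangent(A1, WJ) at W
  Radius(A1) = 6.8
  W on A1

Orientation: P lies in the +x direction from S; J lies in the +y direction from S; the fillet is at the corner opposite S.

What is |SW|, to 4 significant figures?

52.20

S is at the origin; SP is horizontal with |SP| = 53.9 and P on the +x side, so P = (53.90, 0.000). S and J share the same x with |SJ| = 22.5 and J on the +y side, so J = (0.000, 22.50). The virtual corner opposite S is at (53.90, 22.50). A1 meets PA tangentially, so GA is at right angles to PA and tangency of A1 to WJ means the radius GW is perpendicular to WJ, with radius 6.8, so the center G sits 6.8 in from both sides at G = (47.10, 15.70). That places the tangent points at A = (53.90, 15.70) on PA and W = (47.10, 22.50) on WJ. Then |SW| = |W − S| = 52.20.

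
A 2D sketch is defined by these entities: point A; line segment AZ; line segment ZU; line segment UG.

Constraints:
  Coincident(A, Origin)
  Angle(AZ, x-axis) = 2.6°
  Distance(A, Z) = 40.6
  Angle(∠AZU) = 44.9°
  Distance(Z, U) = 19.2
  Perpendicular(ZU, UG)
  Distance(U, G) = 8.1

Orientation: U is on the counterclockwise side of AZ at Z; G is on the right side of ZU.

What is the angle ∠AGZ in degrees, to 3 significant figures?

81.7°

A is at the origin; AZ runs at 2.6° with length 40.6, so Z = 40.6·(cos 2.6°, sin 2.6°) = (40.6, 1.84). ∠AZU = 44.9°, so ZU runs at 2.6° + (180° − 44.9°) = 138° from the x-axis; with |ZU| = 19.2, U = Z + 19.2·(cos 138°, sin 138°) = (26.4, 14.8). ZU is perpendicular to UG; with |UG| = 8.1 on the right of ZU, G = U + 8.1·(0.673, 0.740) = (31.8, 20.8). Then cos ∠AGZ = GA·GZ / (|GA||GZ|), giving 81.7°.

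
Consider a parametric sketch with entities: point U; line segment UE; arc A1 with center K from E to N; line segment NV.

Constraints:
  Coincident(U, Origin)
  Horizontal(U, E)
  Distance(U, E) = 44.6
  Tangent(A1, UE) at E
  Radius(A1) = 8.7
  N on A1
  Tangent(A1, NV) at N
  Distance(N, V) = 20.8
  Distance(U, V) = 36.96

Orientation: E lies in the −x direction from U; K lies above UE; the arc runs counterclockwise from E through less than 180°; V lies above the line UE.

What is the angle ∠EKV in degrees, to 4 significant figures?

132.9°

Checks: |KN| = 8.700 ✓; ∠(KN, NV) = 90.00° ✓; |NV| = 20.80 ✓; |UV| = 36.96 ✓.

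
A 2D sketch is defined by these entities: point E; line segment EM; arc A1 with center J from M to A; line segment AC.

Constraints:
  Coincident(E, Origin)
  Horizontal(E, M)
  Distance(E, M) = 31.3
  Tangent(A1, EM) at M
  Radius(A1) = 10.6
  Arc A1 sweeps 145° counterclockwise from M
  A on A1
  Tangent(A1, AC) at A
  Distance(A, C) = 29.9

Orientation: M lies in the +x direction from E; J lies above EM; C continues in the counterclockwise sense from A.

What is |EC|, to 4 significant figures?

38.65

On A1, M sits at bearing -90° from J; a 145° counterclockwise sweep puts A at bearing 55°, so A = J + 10.6·(cos 55°, sin 55°) = (37.38, 19.28). The tangent condition forces JA to be normal to AC, so AC runs along (−sin 55°, cos 55°); with |AC| = 29.9, C = (12.89, 36.43). Then |EC| = |C − E| = 38.65.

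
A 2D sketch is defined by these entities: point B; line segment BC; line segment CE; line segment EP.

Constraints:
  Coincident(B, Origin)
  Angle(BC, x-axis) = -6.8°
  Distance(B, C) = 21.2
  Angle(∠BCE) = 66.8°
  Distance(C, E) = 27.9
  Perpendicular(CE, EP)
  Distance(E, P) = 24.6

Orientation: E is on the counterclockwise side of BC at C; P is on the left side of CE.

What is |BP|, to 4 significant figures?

20.21

∠BCE = 66.8°, so CE runs at -6.8° + (180° − 66.8°) = 106.4° from the x-axis; with |CE| = 27.9, E = C + 27.9·(cos 106.4°, sin 106.4°) = (13.17, 24.25). CE is perpendicular to EP; with |EP| = 24.6 on the left of CE, P = E + 24.6·(-0.9593, -0.2823) = (-10.43, 17.31). Then |BP| = |P − B| = 20.21.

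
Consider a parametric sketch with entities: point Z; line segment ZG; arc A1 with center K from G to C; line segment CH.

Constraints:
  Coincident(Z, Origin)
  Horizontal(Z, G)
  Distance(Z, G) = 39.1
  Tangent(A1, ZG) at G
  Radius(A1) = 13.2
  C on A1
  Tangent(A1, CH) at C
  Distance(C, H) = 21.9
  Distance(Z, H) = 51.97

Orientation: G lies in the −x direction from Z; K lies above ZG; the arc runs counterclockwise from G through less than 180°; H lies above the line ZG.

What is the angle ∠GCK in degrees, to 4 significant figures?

34.10°

Checks: Z = (0.00, 0.00) ✓; Z.y = 0.00, G.y = 0.00 ✓; |KC| = 13.20 ✓; ∠(KC, CH) = 90.00° ✓; |CH| = 21.90 ✓; |ZH| = 51.97 ✓.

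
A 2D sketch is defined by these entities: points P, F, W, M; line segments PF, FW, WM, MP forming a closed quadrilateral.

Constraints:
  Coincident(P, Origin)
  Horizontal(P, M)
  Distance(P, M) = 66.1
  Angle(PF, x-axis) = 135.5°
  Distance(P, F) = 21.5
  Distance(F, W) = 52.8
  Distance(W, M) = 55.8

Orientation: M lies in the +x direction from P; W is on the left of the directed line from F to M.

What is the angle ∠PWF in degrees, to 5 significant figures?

23.688°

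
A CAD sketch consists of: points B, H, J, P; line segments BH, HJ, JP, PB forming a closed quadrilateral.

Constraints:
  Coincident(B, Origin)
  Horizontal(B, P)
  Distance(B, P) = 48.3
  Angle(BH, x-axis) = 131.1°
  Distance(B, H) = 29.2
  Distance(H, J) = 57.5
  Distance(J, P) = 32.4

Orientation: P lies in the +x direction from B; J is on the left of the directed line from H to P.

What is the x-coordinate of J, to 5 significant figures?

37.658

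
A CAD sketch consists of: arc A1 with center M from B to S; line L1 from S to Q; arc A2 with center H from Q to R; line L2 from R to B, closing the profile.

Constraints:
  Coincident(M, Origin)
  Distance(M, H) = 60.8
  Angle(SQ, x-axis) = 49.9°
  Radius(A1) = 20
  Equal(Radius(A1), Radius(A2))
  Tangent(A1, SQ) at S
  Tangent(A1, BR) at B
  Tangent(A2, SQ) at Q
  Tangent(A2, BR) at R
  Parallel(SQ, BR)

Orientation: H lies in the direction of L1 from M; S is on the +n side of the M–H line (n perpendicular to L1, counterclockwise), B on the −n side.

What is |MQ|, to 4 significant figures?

64.00

Tangency of A1 to both parallel lines with radius 20.0 puts S and B at M ± 20.0·n: S = (-15.30, 12.88), B = (15.30, -12.88). Equal radii place Q and R the same way about H: Q = H + 20.0·n = (23.86, 59.39), R = H − 20.0·n = (54.46, 33.62). Then |MQ| = |Q − M| = 64.00.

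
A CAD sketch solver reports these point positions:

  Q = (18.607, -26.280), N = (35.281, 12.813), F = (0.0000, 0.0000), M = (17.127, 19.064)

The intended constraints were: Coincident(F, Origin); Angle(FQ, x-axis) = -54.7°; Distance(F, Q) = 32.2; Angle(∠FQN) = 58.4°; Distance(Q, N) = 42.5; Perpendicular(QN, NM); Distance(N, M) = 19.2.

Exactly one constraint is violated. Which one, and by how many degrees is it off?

Perpendicular(QN, NM) — off by 4.10°.

F = (0.00, 0.00) ✓; FQ at -54.70° ✓; |FQ| = 32.20 ✓; ∠FQN = 58.40° ✓; |QN| = 42.50 ✓; ∠(QN, NM) = 94.10° ✗; |NM| = 19.20 ✓.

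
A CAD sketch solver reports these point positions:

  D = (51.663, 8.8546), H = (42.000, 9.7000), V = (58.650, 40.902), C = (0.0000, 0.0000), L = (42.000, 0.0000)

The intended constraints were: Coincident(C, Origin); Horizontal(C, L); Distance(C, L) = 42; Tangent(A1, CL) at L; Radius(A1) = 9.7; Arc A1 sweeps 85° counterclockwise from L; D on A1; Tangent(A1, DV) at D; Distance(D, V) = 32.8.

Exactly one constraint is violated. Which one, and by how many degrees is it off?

Tangent(A1, DV) at D — off by 7.30°.

C = (0.00, 0.00) ✓; C.y = 0.00, L.y = 0.00 ✓; |CL| = 42.00 ✓; ∠(HL, LC) = 90.00° ✓; |HL| = 9.700 ✓; bearing(H→D) − bearing(H→L) = 85.00° ✓; |HD| = 9.700 ✓; ∠(HD, DV) = 97.30° ✗; |DV| = 32.80 ✓.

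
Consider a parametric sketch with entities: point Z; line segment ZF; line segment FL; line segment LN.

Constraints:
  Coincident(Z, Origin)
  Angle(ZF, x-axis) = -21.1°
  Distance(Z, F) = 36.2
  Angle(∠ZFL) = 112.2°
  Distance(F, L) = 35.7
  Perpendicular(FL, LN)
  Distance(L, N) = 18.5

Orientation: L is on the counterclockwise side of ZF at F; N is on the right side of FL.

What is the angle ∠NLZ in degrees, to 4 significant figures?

124.2°

Z is at the origin; ZF runs at -21.1° with length 36.2, so F = 36.2·(cos -21.1°, sin -21.1°) = (33.77, -13.03). ∠ZFL = 112.2°, so FL runs at -21.1° + (180° − 112.2°) = 46.70° from the x-axis; with |FL| = 35.7, L = F + 35.7·(cos 46.70°, sin 46.70°) = (58.26, 12.95). The perpendicularity gives LN at right angles to FL; with |LN| = 18.5 on the right of FL, N = L + 18.5·(0.7278, -0.6858) = (71.72, 0.2620). Then cos ∠NLZ = LN·LZ / (|LN||LZ|), giving 124.2°.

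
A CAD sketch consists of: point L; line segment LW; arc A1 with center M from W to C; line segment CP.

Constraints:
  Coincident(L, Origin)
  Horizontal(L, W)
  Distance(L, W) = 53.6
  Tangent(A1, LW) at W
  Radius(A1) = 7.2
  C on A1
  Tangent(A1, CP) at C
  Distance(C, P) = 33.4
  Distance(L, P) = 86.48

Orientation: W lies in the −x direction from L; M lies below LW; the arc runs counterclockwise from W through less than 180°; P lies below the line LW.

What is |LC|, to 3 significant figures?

58.6

Checks: L = (0.00, 0.00) ✓; |MC| = 7.200 ✓; ∠(MC, CP) = 90.00° ✓; |CP| = 33.40 ✓; |LP| = 86.48 ✓.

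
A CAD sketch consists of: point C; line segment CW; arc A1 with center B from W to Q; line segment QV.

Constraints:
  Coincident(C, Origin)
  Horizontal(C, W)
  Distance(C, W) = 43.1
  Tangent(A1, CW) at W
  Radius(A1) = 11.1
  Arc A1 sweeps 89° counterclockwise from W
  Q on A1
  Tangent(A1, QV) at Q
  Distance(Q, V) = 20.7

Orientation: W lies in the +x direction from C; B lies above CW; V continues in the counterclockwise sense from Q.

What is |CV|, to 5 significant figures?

63.052

C is at the origin; C and W share the same y with |CW| = 43.1 and W on the +x side, so W = (43.100, 0.0000). Tangency of A1 to CW means the radius BW is perpendicular to CW, so B = W + (0, 11.1) = (43.100, 11.100). On A1, W sits at bearing -90° from B; an 89° counterclockwise sweep puts Q at bearing -1°, so Q = B + 11.1·(cos -1°, sin -1°) = (54.198, 10.906). Tangency of A1 to QV means the radius BQ is perpendicular to QV, so QV runs along (−sin -1°, cos -1°); with |QV| = 20.7, V = (54.560, 31.603). Then |CV| = |V − C| = 63.052.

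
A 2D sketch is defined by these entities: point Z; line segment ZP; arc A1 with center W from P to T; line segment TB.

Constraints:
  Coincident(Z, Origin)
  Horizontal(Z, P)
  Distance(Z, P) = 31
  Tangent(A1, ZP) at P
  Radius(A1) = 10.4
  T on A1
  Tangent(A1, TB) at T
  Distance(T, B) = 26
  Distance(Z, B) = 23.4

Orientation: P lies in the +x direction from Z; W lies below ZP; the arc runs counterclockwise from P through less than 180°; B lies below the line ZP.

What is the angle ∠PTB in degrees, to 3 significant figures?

156°

Z is at the origin; ZP is horizontal with |ZP| = 31.0 and P on the +x side, so P = (31.0, 0.00). Since A1 is tangent to ZP there, WP ⟂ ZP, so W = P + (0, -10.4) = (31.0, -10.4). Since WT ⟂ TB (tangency), |WB| = √(10.4² + 26.0²) = 28.0 regardless of where T sits on A1. So B lies on both circle(Z, 23.4) and circle(W, 28.0); the below-ZP intersection is B = (5.83, -22.7). T is the foot of the tangent from B: T = (23.3, -3.41).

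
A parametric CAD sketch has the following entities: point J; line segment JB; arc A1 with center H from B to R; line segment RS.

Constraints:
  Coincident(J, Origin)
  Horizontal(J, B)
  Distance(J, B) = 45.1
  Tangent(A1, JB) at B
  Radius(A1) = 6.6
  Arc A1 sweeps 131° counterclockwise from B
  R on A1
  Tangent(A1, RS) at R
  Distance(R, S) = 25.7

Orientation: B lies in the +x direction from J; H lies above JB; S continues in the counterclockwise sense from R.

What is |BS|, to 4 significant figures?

32.57

J is at the origin; J and B share the same y with |JB| = 45.1 and B on the +x side, so B = (45.10, 0.000). A1 meets JB tangentially, so HB is at right angles to JB, so H = B + (0, 6.6) = (45.10, 6.600). On A1, B sits at bearing -90° from H; a 131° counterclockwise sweep puts R at bearing 41°, so R = H + 6.6·(cos 41°, sin 41°) = (50.08, 10.93). A1 meets RS tangentially, so HR is at right angles to RS, so RS runs along (−sin 41°, cos 41°); with |RS| = 25.7, S = (33.22, 30.33). Then |BS| = |S − B| = 32.57.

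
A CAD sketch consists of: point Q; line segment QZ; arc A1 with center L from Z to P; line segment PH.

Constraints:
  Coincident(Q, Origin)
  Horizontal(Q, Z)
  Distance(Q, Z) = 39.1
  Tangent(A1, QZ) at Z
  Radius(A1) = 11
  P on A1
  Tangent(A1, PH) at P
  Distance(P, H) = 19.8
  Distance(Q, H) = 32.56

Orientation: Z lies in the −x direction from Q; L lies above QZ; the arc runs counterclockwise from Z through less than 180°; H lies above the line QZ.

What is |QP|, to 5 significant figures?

29.756

Checks: Q.y = 0.00, Z.y = 0.00 ✓; |LP| = 11.00 ✓; ∠(LP, PH) = 90.00° ✓; |PH| = 19.80 ✓; |QH| = 32.56 ✓.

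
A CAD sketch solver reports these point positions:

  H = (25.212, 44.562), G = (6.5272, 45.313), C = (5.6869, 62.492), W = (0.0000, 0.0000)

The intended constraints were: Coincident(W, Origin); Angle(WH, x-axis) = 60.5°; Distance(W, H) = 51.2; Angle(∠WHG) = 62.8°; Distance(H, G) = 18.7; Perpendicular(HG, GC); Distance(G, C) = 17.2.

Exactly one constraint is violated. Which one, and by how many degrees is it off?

Perpendicular(HG, GC) — off by 5.10°.

W = (0.00, 0.00) ✓; WH at 60.50° ✓; |WH| = 51.20 ✓; ∠WHG = 62.80° ✓; |HG| = 18.70 ✓; ∠(HG, GC) = 84.90° ✗; |GC| = 17.20 ✓.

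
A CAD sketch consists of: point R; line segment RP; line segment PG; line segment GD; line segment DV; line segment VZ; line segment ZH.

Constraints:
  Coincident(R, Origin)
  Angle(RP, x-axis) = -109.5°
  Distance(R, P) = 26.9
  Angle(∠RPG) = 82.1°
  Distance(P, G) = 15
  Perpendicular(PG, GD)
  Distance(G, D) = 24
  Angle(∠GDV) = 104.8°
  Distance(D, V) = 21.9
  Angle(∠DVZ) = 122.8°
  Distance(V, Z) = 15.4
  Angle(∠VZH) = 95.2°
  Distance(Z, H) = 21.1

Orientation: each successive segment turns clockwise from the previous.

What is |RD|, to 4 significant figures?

11.61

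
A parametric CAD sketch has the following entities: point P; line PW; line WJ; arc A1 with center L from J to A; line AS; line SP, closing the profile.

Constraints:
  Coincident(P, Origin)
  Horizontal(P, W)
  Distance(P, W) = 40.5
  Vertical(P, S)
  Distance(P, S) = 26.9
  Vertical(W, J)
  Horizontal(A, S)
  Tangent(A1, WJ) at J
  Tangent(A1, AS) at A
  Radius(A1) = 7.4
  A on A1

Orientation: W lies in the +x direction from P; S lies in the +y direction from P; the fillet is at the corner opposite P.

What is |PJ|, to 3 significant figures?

44.9

The virtual corner opposite P is at (40.5, 26.9). Since A1 is tangent to WJ there, LJ ⟂ WJ and A1 meets AS tangentially, so LA is at right angles to AS, with radius 7.4, so the center L sits 7.4 in from both sides at L = (33.1, 19.5). That places the tangent points at J = (40.5, 19.5) on WJ and A = (33.1, 26.9) on AS. Then |PJ| = |J − P| = 44.9.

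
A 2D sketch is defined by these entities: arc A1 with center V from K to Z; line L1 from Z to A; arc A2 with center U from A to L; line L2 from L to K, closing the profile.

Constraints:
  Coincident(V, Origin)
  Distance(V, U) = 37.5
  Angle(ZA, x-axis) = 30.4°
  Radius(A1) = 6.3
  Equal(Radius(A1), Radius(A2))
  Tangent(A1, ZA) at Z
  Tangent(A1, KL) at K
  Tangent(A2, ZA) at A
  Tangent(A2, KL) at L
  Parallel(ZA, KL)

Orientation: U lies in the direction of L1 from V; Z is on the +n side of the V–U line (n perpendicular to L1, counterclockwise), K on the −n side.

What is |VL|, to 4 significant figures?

38.03

The slot axis is L1's direction at 30.4°, so u = (cos 30.4°, sin 30.4°) = (0.8625, 0.5060) and n = (−sin 30.4°, cos 30.4°) = (-0.5060, 0.8625). V is at the origin and U lies 37.5 along u from V, so U = 37.5·u = (32.34, 18.98). Tangency of A1 to both parallel lines with radius 6.3 puts Z and K at V ± 6.3·n: Z = (-3.188, 5.434), K = (3.188, -5.434). Equal radii place A and L the same way about U: A = U + 6.3·n = (29.16, 24.41), L = U − 6.3·n = (35.53, 13.54). Then |VL| = |L − V| = 38.03.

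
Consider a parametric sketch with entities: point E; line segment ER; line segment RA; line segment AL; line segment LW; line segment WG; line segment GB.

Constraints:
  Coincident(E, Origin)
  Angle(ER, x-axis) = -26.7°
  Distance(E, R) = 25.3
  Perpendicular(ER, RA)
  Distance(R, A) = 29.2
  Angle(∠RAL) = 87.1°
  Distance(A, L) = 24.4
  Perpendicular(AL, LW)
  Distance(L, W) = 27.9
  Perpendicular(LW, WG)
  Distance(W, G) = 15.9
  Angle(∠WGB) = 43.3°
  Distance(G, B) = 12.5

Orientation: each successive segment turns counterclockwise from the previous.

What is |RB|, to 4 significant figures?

18.88

E is at the origin; ER runs at -26.7° with length 25.3, so R = (22.60, -11.37). ER ⟂ RA, so RA runs at 63.30°; with |RA| = 29.2, A = (35.72, 14.72). ∠RAL = 87.1° gives AL at 156.2° from the x-axis; with |AL| = 24.4, L = (13.40, 24.57). AL ⟂ LW, so LW runs at -113.8°; with |LW| = 27.9, W = (2.138, -0.9622). The perpendicularity gives WG at right angles to LW, so WG runs at -23.80°; with |WG| = 15.9, G = (16.69, -7.379). ∠WGB = 43.3° gives GB at 112.9° from the x-axis; with |GB| = 12.5, B = (11.82, 4.136). Then |RB| = |B − R| = 18.88.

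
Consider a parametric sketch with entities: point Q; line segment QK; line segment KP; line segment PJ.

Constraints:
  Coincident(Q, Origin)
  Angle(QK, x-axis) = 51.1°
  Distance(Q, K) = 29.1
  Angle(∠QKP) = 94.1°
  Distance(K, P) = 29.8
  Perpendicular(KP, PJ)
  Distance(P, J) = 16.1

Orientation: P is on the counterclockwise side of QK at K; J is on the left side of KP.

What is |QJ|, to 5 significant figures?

34.401

Q is at the origin; QK runs at 51.1° with length 29.1, so K = 29.1·(cos 51.1°, sin 51.1°) = (18.274, 22.647). ∠QKP = 94.1°, so KP runs at 51.1° + (180° − 94.1°) = 137.00° from the x-axis; with |KP| = 29.8, P = K + 29.8·(cos 137.00°, sin 137.00°) = (-3.5206, 42.970). The perpendicularity gives PJ at right angles to KP; with |PJ| = 16.1 on the left of KP, J = P + 16.1·(-0.68200, -0.73135) = (-14.501, 31.196). Then |QJ| = |J − Q| = 34.401.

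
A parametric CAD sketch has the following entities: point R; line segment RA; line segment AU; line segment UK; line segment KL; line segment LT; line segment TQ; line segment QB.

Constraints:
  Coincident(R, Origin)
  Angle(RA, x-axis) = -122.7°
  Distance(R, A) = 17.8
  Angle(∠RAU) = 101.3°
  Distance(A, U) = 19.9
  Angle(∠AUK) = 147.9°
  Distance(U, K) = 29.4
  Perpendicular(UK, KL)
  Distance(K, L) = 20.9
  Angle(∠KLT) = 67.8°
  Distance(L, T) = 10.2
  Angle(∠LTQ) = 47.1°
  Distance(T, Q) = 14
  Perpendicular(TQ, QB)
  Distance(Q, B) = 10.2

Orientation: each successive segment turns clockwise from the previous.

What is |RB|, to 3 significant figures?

48.0

R is at the origin; RA runs at -122.7° with length 17.8, so A = (-9.62, -15.0). ∠RAU = 101.3° gives AU at 159° from the x-axis; with |AU| = 19.9, U = (-28.1, -7.72). ∠AUK = 147.9° gives UK at 126° from the x-axis; with |UK| = 29.4, K = (-45.6, 15.9). UK is perpendicular to KL, so KL runs at 36.5°; with |KL| = 20.9, L = (-28.8, 28.3). ∠KLT = 67.8° gives LT at -75.7° from the x-axis; with |LT| = 10.2, T = (-26.3, 18.5). ∠LTQ = 47.1° gives TQ at 151° from the x-axis; with |TQ| = 14.0, Q = (-38.6, 25.2). TQ ⟂ QB, so QB runs at 61.4°; with |QB| = 10.2, B = (-33.7, 34.1). Then |RB| = |B − R| = 48.0.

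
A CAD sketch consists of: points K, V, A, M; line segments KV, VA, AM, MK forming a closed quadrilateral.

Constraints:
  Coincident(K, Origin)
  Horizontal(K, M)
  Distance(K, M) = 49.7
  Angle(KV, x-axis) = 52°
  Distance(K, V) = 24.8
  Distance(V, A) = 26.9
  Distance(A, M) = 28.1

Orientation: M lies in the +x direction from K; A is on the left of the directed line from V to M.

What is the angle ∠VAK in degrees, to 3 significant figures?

17.4°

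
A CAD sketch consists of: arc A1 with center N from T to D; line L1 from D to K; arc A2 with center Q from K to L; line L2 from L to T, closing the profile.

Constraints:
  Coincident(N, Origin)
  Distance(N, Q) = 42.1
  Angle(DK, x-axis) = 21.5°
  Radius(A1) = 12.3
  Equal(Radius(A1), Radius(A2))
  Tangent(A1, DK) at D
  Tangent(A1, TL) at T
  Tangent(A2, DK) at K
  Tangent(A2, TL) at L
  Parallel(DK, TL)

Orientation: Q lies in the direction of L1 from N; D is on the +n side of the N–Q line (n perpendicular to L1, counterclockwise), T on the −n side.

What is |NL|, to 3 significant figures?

43.9

The slot axis is L1's direction at 21.5°, so u = (cos 21.5°, sin 21.5°) = (0.930, 0.367) and n = (−sin 21.5°, cos 21.5°) = (-0.367, 0.930). N is at the origin and Q lies 42.1 along u from N, so Q = 42.1·u = (39.2, 15.4). Tangency of A1 to both parallel lines with radius 12.3 puts D and T at N ± 12.3·n: D = (-4.51, 11.4), T = (4.51, -11.4). Equal radii place K and L the same way about Q: K = Q + 12.3·n = (34.7, 26.9), L = Q − 12.3·n = (43.7, 3.99). Then |NL| = |L − N| = 43.9.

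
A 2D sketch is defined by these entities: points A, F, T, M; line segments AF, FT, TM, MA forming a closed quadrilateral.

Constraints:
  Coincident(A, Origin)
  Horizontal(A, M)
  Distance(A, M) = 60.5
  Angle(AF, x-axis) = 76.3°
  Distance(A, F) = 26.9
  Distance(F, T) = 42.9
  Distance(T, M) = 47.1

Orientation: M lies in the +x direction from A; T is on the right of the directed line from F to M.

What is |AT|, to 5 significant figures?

22.438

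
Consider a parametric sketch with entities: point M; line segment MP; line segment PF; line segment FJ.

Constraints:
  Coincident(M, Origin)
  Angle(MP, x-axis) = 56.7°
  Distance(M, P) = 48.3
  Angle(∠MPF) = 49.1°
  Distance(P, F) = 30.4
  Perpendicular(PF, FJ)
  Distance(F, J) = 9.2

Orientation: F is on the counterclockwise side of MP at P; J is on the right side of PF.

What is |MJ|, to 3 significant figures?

45.7

M is at the origin; MP runs at 56.7° with length 48.3, so P = 48.3·(cos 56.7°, sin 56.7°) = (26.5, 40.4). ∠MPF = 49.1°, so PF runs at 56.7° + (180° − 49.1°) = 188° from the x-axis; with |PF| = 30.4, F = P + 30.4·(cos 188°, sin 188°) = (-3.62, 36.3). PF is perpendicular to FJ; with |FJ| = 9.2 on the right of PF, J = F + 9.2·(-0.132, 0.991) = (-4.83, 45.5). Then |MJ| = |J − M| = 45.7.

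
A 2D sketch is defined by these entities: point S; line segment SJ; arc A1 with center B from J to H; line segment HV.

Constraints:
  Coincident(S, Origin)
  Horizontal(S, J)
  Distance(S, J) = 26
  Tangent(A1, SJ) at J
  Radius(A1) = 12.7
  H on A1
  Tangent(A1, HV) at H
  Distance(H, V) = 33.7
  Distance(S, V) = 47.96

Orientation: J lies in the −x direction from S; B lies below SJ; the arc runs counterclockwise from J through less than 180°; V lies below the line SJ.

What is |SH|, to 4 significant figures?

41.29

Checks: S.y = 0.00, J.y = 0.00 ✓; |BH| = 12.70 ✓; ∠(BH, HV) = 90.00° ✓; |HV| = 33.70 ✓; |SV| = 47.96 ✓.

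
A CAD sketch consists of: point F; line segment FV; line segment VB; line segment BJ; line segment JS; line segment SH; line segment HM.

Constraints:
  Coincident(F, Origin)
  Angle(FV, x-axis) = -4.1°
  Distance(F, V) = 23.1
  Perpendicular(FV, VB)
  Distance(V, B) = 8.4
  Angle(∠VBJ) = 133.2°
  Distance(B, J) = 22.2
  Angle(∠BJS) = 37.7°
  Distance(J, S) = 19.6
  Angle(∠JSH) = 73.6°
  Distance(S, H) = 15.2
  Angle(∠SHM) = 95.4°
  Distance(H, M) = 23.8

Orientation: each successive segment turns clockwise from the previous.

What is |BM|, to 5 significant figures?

25.862

F is at the origin; FV runs at -4.1° with length 23.1, so V = (23.041, -1.6516). FV is perpendicular to VB, so VB runs at -94.100°; with |VB| = 8.4, B = (22.440, -10.030). ∠VBJ = 133.2° gives BJ at -140.90° from the x-axis; with |BJ| = 22.2, J = (5.2121, -24.031). ∠BJS = 37.7° gives JS at 76.800° from the x-axis; with |JS| = 19.6, S = (9.6878, -4.9489). ∠JSH = 73.6° gives SH at -29.600° from the x-axis; with |SH| = 15.2, H = (22.904, -12.457). ∠SHM = 95.4° gives HM at -114.20° from the x-axis; with |HM| = 23.8, M = (13.148, -34.165). Then |BM| = |M − B| = 25.862.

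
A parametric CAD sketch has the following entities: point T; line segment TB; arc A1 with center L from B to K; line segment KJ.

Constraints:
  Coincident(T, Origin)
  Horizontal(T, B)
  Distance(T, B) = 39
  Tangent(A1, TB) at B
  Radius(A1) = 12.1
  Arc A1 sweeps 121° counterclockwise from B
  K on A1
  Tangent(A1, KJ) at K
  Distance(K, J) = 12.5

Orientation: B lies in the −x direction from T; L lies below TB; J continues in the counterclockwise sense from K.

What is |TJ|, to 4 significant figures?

51.84

T is at the origin; T and B share the same y with |TB| = 39.0 and B on the −x side, so B = (-39.00, 0.000). The tangent condition forces LB to be normal to TB, so L = B + (0, -12.1) = (-39.00, -12.10). On A1, B sits at bearing 90° from L; a 121° counterclockwise sweep puts K at bearing 211°, so K = L + 12.1·(cos 211°, sin 211°) = (-49.37, -18.33). Since A1 is tangent to KJ there, LK ⟂ KJ, so KJ runs along (−sin 211°, cos 211°); with |KJ| = 12.5, J = (-42.93, -29.05). Then |TJ| = |J − T| = 51.84.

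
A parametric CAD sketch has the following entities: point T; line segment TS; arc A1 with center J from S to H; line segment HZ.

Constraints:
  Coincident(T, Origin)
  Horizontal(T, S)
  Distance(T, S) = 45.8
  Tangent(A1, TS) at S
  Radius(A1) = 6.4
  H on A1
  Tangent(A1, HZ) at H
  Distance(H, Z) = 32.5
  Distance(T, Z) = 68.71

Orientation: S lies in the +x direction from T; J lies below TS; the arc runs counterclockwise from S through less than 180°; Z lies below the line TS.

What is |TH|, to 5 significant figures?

41.558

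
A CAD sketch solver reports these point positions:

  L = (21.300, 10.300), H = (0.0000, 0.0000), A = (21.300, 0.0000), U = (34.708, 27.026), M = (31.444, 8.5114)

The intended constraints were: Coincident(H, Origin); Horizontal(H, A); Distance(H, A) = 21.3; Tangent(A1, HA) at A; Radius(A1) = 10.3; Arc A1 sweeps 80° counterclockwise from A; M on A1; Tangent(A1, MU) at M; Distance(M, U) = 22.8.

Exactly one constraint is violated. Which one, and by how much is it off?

Distance(M, U) = 22.8 — off by 4.00.

H = (0.00, 0.00) ✓; H.y = 0.00, A.y = 0.00 ✓; |HA| = 21.30 ✓; ∠(LA, AH) = 90.00° ✓; |LA| = 10.30 ✓; bearing(L→M) − bearing(L→A) = 80.00° ✓; |LM| = 10.30 ✓; ∠(LM, MU) = 90.00° ✓; |MU| = 18.80 ✗.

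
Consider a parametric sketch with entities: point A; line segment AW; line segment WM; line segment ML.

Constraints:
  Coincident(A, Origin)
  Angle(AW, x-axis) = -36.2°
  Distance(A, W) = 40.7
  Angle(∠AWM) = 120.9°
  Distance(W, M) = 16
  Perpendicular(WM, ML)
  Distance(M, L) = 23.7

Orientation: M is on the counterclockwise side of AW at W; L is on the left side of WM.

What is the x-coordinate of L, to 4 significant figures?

38.36

A is at the origin; AW runs at -36.2° with length 40.7, so W = 40.7·(cos -36.2°, sin -36.2°) = (32.84, -24.04). ∠AWM = 120.9°, so WM runs at -36.2° + (180° − 120.9°) = 22.90° from the x-axis; with |WM| = 16.0, M = W + 16.0·(cos 22.90°, sin 22.90°) = (47.58, -17.81). WM ⟂ ML; with |ML| = 23.7 on the left of WM, L = M + 23.7·(-0.3891, 0.9212) = (38.36, 4.020). So L.x = 38.36.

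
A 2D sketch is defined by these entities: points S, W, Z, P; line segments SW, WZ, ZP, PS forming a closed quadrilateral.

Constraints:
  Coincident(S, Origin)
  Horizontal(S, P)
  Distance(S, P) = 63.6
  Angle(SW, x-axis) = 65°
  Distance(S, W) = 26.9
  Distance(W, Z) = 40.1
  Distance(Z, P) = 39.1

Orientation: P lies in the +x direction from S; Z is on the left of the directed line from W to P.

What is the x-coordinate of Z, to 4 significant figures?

49.59

Checks: |WZ| = 40.10 ✓; |ZP| = 39.10 ✓.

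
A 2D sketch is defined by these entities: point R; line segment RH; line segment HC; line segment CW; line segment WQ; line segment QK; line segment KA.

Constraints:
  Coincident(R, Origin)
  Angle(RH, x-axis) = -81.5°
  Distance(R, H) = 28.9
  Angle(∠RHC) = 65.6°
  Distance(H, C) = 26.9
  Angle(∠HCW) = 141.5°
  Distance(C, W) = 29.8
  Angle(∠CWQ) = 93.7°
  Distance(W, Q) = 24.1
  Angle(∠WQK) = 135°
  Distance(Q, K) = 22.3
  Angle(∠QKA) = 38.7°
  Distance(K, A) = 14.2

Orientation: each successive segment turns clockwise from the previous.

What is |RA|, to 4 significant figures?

13.03

∠WQK = 135.0° gives QK at -5.700° from the x-axis; with |QK| = 22.3, K = (1.893, 16.07). ∠QKA = 38.7° gives KA at -147.0° from the x-axis; with |KA| = 14.2, A = (-10.02, 8.333). Then |RA| = |A − R| = 13.03.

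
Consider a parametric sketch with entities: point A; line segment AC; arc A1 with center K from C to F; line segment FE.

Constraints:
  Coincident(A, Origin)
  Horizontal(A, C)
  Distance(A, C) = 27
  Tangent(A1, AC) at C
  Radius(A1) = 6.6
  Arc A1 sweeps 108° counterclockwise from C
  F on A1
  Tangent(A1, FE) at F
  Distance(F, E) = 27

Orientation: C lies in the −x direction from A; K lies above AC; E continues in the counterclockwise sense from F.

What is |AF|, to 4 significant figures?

22.45

A is at the origin; AC is horizontal with |AC| = 27.0 and C on the −x side, so C = (-27.00, 0.000). Tangency of A1 to AC means the radius KC is perpendicular to AC, so K = C + (0, 6.6) = (-27.00, 6.600). On A1, C sits at bearing -90° from K; a 108° counterclockwise sweep puts F at bearing 18°, so F = K + 6.6·(cos 18°, sin 18°) = (-20.72, 8.640). Then |AF| = |F − A| = 22.45.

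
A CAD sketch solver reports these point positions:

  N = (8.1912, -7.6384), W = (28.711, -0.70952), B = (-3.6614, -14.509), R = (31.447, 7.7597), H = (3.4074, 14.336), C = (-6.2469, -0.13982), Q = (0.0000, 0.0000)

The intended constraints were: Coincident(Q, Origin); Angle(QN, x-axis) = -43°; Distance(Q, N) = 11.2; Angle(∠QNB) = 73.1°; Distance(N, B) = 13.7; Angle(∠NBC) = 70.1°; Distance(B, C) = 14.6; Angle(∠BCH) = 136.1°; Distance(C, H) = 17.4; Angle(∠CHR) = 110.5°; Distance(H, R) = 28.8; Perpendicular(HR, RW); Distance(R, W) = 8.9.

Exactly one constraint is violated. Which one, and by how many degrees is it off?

Perpendicular(HR, RW) — off by 4.70°.

Q = (0.00, 0.00) ✓; QN at -43.00° ✓; |QN| = 11.20 ✓; ∠QNB = 73.10° ✓; |NB| = 13.70 ✓; ∠NBC = 70.10° ✓; |BC| = 14.60 ✓; ∠BCH = 136.1° ✓; |CH| = 17.40 ✓; ∠CHR = 110.5° ✓; |HR| = 28.80 ✓; ∠(HR, RW) = 94.70° ✗; |RW| = 8.900 ✓.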